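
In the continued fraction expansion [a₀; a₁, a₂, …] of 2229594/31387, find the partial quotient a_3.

15

⌊2229594/31387⌋ = 71, remainder 1117
⌊31387/1117⌋ = 28, remainder 111
⌊1117/111⌋ = 10, remainder 7
⌊111/7⌋ = 15, remainder 6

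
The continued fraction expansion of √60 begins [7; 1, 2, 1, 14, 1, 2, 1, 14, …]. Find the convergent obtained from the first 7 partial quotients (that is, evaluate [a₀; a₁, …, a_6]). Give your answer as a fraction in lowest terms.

Compute successive convergents:
a_0 = 7: 7/1
a_1 = 1: 8/1
a_2 = 2: 23/3
a_3 = 1: 31/4
a_4 = 14: 457/59
a_5 = 1: 488/63
a_6 = 2: 1433/185

1433/185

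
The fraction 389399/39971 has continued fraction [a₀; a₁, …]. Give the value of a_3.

389399 ÷ 39971 → quotient 9, remainder 29660
39971 ÷ 29660 → quotient 1, remainder 10311
29660 ÷ 10311 → quotient 2, remainder 9038
10311 ÷ 9038 → quotient 1, remainder 1273

1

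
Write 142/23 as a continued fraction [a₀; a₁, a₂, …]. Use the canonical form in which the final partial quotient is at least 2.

[6; 5, 1, 3]

Apply division with remainder until the remainder is 0:
142 ÷ 23 → quotient 6, remainder 4
23 ÷ 4 → quotient 5, remainder 3
4 ÷ 3 → quotient 1, remainder 1
3 ÷ 1 → quotient 3, remainder 0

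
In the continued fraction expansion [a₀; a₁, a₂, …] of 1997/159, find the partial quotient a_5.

Apply division with remainder until the remainder is 0:
1997 ÷ 159 → quotient 12, remainder 89
159 ÷ 89 → quotient 1, remainder 70
89 ÷ 70 → quotient 1, remainder 19
70 ÷ 19 → quotient 3, remainder 13
19 ÷ 13 → quotient 1, remainder 6
13 ÷ 6 → quotient 2, remainder 1

2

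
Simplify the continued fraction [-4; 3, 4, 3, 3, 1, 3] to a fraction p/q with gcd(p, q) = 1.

a_0 = -4: -4/1
a_1 = 3: -11/3
a_2 = 4: -48/13
a_3 = 3: -155/42
a_4 = 3: -513/139
a_5 = 1: -668/181
a_6 = 3: -2517/682

-2517/682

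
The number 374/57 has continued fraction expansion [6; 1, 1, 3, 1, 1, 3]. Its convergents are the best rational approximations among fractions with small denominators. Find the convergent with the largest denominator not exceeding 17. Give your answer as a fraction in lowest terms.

105/16

a_0 = 6: 6/1  (≤ bound)
a_1 = 1: 7/1  (≤ bound)
a_2 = 1: 13/2  (≤ bound)
a_3 = 3: 46/7  (≤ bound)
a_4 = 1: 59/9  (≤ bound)
a_5 = 1: 105/16  (≤ bound)
a_6 = 3: 374/57  (> 17, stop)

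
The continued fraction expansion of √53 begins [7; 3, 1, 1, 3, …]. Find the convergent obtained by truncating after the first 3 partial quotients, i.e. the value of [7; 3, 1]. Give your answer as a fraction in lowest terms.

29/4

a_0 = 7: 7/1
a_1 = 3: 22/3
a_2 = 1: 29/4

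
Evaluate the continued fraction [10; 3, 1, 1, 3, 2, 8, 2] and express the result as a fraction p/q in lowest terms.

10476/1019

a_0 = 10: 10/1
a_1 = 3: 31/3
a_2 = 1: 41/4
a_3 = 1: 72/7
a_4 = 3: 257/25
a_5 = 2: 586/57
a_6 = 8: 4945/481
a_7 = 2: 10476/1019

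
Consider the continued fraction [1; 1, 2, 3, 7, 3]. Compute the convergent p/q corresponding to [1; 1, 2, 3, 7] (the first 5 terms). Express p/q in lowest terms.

124/73

Build up convergents one term at a time:
a_0 = 1: 1/1
a_1 = 1: 2/1
a_2 = 2: 5/3
a_3 = 3: 17/10
a_4 = 7: 124/73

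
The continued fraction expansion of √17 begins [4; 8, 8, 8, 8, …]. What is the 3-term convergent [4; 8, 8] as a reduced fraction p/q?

a_0 = 4: 4/1
a_1 = 8: 33/8
a_2 = 8: 268/65

268/65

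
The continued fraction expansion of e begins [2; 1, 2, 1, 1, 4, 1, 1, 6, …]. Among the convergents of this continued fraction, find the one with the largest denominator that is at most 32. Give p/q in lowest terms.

a_0 = 2: 2/1  (≤ bound)
a_1 = 1: 3/1  (≤ bound)
a_2 = 2: 8/3  (≤ bound)
a_3 = 1: 11/4  (≤ bound)
a_4 = 1: 19/7  (≤ bound)
a_5 = 4: 87/32  (≤ bound)
a_6 = 1: 106/39  (> 32, stop)

87/32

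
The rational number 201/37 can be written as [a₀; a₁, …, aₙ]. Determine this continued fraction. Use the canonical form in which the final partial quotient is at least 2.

Run the Euclidean algorithm, recording each quotient:
201 = 5·37 + 16, so a_0 = 5
37 = 2·16 + 5, so a_1 = 2
16 = 3·5 + 1, so a_2 = 3
5 = 5·1 + 0, so a_3 = 5

[5; 2, 3, 5]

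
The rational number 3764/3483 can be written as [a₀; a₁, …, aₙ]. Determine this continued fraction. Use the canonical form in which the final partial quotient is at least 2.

[1; 12, 2, 1, 1, 7, 2, 3]

3764 ÷ 3483 → quotient 1, remainder 281
3483 ÷ 281 → quotient 12, remainder 111
281 ÷ 111 → quotient 2, remainder 59
111 ÷ 59 → quotient 1, remainder 52
59 ÷ 52 → quotient 1, remainder 7
52 ÷ 7 → quotient 7, remainder 3
7 ÷ 3 → quotient 2, remainder 1
3 ÷ 1 → quotient 3, remainder 0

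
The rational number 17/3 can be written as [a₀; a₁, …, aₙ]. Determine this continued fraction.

[5; 1, 2]

⌊17/3⌋ = 5, remainder 2
⌊3/2⌋ = 1, remainder 1
⌊2/1⌋ = 2, remainder 0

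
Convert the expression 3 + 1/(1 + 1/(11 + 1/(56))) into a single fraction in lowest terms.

Start with 56.
11 + 1/(56/1) = 11 + 1/56 = 617/56
1 + 1/(617/56) = 1 + 56/617 = 673/617
3 + 1/(673/617) = 3 + 617/673 = 2636/673

2636/673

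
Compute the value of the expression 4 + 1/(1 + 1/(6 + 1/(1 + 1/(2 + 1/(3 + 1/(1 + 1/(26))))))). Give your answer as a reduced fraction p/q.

13037/2677

Start with 26.
1 + 1/(26/1) = 1 + 1/26 = 27/26
3 + 1/(27/26) = 3 + 26/27 = 107/27
2 + 1/(107/27) = 2 + 27/107 = 241/107
1 + 1/(241/107) = 1 + 107/241 = 348/241
6 + 1/(348/241) = 6 + 241/348 = 2329/348
1 + 1/(2329/348) = 1 + 348/2329 = 2677/2329
4 + 1/(2677/2329) = 4 + 2329/2677 = 13037/2677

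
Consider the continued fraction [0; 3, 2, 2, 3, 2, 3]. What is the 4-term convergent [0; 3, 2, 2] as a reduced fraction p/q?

5/17

a_0 = 0: 0/1
a_1 = 3: 1/3
a_2 = 2: 2/7
a_3 = 2: 5/17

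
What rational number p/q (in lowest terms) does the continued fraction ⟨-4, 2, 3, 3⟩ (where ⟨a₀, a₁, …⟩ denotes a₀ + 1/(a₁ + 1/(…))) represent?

a_0 = -4: -4/1
a_1 = 2: -7/2
a_2 = 3: -25/7
a_3 = 3: -82/23

-82/23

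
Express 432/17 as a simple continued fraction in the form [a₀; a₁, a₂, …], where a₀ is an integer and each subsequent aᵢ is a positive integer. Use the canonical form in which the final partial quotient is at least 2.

Repeatedly divide and take the remainder:
⌊432/17⌋ = 25, remainder 7
⌊17/7⌋ = 2, remainder 3
⌊7/3⌋ = 2, remainder 1
⌊3/1⌋ = 3, remainder 0

[25; 2, 2, 3]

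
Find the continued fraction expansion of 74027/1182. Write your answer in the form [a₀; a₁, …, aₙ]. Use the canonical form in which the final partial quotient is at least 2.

[62; 1, 1, 1, 2, 3, 1, 33]

74027 ÷ 1182 → quotient 62, remainder 743
1182 ÷ 743 → quotient 1, remainder 439
743 ÷ 439 → quotient 1, remainder 304
439 ÷ 304 → quotient 1, remainder 135
304 ÷ 135 → quotient 2, remainder 34
135 ÷ 34 → quotient 3, remainder 33
34 ÷ 33 → quotient 1, remainder 1
33 ÷ 1 → quotient 33, remainder 0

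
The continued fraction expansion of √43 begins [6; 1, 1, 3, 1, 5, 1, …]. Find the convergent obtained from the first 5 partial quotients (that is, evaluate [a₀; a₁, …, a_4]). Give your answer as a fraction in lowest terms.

Compute successive convergents:
a_0 = 6: 6/1
a_1 = 1: 7/1
a_2 = 1: 13/2
a_3 = 3: 46/7
a_4 = 1: 59/9

59/9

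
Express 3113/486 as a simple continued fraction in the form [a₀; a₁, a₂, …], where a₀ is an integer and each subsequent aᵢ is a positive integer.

3113 ÷ 486 → quotient 6, remainder 197
486 ÷ 197 → quotient 2, remainder 92
197 ÷ 92 → quotient 2, remainder 13
92 ÷ 13 → quotient 7, remainder 1
13 ÷ 1 → quotient 13, remainder 0

[6; 2, 2, 7, 13]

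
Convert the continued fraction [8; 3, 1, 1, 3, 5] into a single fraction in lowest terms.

1093/132

Start with 5.
3 + 1/(5/1) = 3 + 1/5 = 16/5
1 + 1/(16/5) = 1 + 5/16 = 21/16
1 + 1/(21/16) = 1 + 16/21 = 37/21
3 + 1/(37/21) = 3 + 21/37 = 132/37
8 + 1/(132/37) = 8 + 37/132 = 1093/132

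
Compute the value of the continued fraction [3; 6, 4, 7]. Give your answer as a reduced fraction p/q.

Use the convergent recurrence hₖ = aₖ·hₖ₋₁ + hₖ₋₂ (and likewise for the denominators kₖ):
a_0 = 3: 3/1
a_1 = 6: 19/6
a_2 = 4: 79/25
a_3 = 7: 572/181

572/181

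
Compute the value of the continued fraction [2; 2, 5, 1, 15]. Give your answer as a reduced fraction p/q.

507/206

Use the convergent recurrence hₖ = aₖ·hₖ₋₁ + hₖ₋₂ (and likewise for the denominators kₖ):
a_0 = 2: 2/1
a_1 = 2: 5/2
a_2 = 5: 27/11
a_3 = 1: 32/13
a_4 = 15: 507/206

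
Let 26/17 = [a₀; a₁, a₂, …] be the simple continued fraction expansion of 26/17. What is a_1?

26 = 1·17 + 9, so a_0 = 1
17 = 1·9 + 8, so a_1 = 1

1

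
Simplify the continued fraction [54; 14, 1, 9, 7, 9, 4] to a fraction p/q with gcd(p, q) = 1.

2148735/39742

Use the convergent recurrence hₖ = aₖ·hₖ₋₁ + hₖ₋₂ (and likewise for the denominators kₖ):
a_0 = 54: 54/1
a_1 = 14: 757/14
a_2 = 1: 811/15
a_3 = 9: 8056/149
a_4 = 7: 57203/1058
a_5 = 9: 522883/9671
a_6 = 4: 2148735/39742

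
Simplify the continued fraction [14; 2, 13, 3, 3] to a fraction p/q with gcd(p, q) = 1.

Start with 3.
3 + 1/(3/1) = 3 + 1/3 = 10/3
13 + 1/(10/3) = 13 + 3/10 = 133/10
2 + 1/(133/10) = 2 + 10/133 = 276/133
14 + 1/(276/133) = 14 + 133/276 = 3997/276

3997/276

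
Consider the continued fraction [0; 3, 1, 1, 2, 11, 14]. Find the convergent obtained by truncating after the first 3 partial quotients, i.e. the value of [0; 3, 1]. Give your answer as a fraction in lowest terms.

1/4

a_0 = 0: 0/1
a_1 = 3: 1/3
a_2 = 1: 1/4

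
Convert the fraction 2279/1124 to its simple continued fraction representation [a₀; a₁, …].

[2; 36, 3, 1, 7]

2279 = 2·1124 + 31, so a_0 = 2
1124 = 36·31 + 8, so a_1 = 36
31 = 3·8 + 7, so a_2 = 3
8 = 1·7 + 1, so a_3 = 1
7 = 7·1 + 0, so a_4 = 7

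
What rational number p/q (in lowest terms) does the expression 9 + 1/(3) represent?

28/3

Start with 3.
9 + 1/(3/1) = 9 + 1/3 = 28/3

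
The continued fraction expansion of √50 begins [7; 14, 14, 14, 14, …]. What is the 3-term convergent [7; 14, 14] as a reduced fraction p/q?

1393/197

Start with 14.
14 + 1/(14/1) = 14 + 1/14 = 197/14
7 + 1/(197/14) = 7 + 14/197 = 1393/197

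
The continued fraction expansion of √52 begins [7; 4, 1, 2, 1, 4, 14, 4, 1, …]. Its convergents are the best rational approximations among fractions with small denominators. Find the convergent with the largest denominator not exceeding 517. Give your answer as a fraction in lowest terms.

649/90

List convergents until the denominator exceeds the bound:
a_0 = 7: 7/1  (≤ bound)
a_1 = 4: 29/4  (≤ bound)
a_2 = 1: 36/5  (≤ bound)
a_3 = 2: 101/14  (≤ bound)
a_4 = 1: 137/19  (≤ bound)
a_5 = 4: 649/90  (≤ bound)
a_6 = 14: 9223/1279  (> 517, stop)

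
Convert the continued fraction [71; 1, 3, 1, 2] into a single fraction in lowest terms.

Build up convergents one term at a time:
a_0 = 71: 71/1
a_1 = 1: 72/1
a_2 = 3: 287/4
a_3 = 1: 359/5
a_4 = 2: 1005/14

1005/14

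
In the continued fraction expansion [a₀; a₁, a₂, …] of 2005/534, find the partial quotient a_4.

Repeatedly divide and take the remainder:
⌊2005/534⌋ = 3, remainder 403
⌊534/403⌋ = 1, remainder 131
⌊403/131⌋ = 3, remainder 10
⌊131/10⌋ = 13, remainder 1
⌊10/1⌋ = 10, remainder 0

10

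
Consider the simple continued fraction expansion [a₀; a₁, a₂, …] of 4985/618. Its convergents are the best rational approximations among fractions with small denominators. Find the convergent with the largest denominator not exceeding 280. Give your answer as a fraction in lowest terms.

a_0 = 8: 8/1  (≤ bound)
a_1 = 15: 121/15  (≤ bound)
a_2 = 13: 1581/196  (≤ bound)
a_3 = 1: 1702/211  (≤ bound)
a_4 = 2: 4985/618  (> 280, stop)

1702/211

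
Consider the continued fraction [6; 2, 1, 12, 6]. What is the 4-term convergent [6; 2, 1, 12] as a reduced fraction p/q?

241/38

a_0 = 6: 6/1
a_1 = 2: 13/2
a_2 = 1: 19/3
a_3 = 12: 241/38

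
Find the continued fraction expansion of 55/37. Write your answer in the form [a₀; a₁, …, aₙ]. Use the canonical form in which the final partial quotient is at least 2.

[1; 2, 18]

55 ÷ 37 → quotient 1, remainder 18
37 ÷ 18 → quotient 2, remainder 1
18 ÷ 1 → quotient 18, remainder 0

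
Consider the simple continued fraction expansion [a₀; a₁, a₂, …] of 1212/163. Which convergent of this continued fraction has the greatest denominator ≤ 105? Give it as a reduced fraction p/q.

a_0 = 7: 7/1  (≤ bound)
a_1 = 2: 15/2  (≤ bound)
a_2 = 3: 52/7  (≤ bound)
a_3 = 2: 119/16  (≤ bound)
a_4 = 1: 171/23  (≤ bound)
a_5 = 1: 290/39  (≤ bound)
a_6 = 1: 461/62  (≤ bound)
a_7 = 2: 1212/163  (> 105, stop)

461/62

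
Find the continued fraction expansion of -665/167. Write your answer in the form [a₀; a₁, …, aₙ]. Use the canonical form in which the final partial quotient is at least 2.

[-4; 55, 1, 2]

-665 = -4·167 + 3, so a_0 = -4
167 = 55·3 + 2, so a_1 = 55
3 = 1·2 + 1, so a_2 = 1
2 = 2·1 + 0, so a_3 = 2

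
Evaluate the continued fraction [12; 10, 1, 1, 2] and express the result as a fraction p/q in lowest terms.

641/53

Start with 2.
1 + 1/(2/1) = 1 + 1/2 = 3/2
1 + 1/(3/2) = 1 + 2/3 = 5/3
10 + 1/(5/3) = 10 + 3/5 = 53/5
12 + 1/(53/5) = 12 + 5/53 = 641/53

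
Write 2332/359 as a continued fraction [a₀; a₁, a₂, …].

[6; 2, 59, 3]

Apply division with remainder until the remainder is 0:
2332 = 6·359 + 178, so a_0 = 6
359 = 2·178 + 3, so a_1 = 2
178 = 59·3 + 1, so a_2 = 59
3 = 3·1 + 0, so a_3 = 3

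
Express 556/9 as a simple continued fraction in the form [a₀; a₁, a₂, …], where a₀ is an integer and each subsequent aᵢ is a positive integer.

[61; 1, 3, 2]

556 = 61·9 + 7, so a_0 = 61
9 = 1·7 + 2, so a_1 = 1
7 = 3·2 + 1, so a_2 = 3
2 = 2·1 + 0, so a_3 = 2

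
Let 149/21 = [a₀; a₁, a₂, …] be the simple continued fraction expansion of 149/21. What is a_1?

149 = 7·21 + 2, so a_0 = 7
21 = 10·2 + 1, so a_1 = 10

10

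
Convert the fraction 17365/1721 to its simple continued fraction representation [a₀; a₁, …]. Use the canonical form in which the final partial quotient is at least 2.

Apply division with remainder until the remainder is 0:
⌊17365/1721⌋ = 10, remainder 155
⌊1721/155⌋ = 11, remainder 16
⌊155/16⌋ = 9, remainder 11
⌊16/11⌋ = 1, remainder 5
⌊11/5⌋ = 2, remainder 1
⌊5/1⌋ = 5, remainder 0

[10; 11, 9, 1, 2, 5]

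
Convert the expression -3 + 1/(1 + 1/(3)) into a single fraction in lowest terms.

Use the convergent recurrence hₖ = aₖ·hₖ₋₁ + hₖ₋₂ (and likewise for the denominators kₖ):
a_0 = -3: -3/1
a_1 = 1: -2/1
a_2 = 3: -9/4

-9/4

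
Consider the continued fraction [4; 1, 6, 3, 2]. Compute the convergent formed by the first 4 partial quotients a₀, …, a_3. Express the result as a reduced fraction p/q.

Starting at the tail and folding back:
Start with 3.
6 + 1/(3/1) = 6 + 1/3 = 19/3
1 + 1/(19/3) = 1 + 3/19 = 22/19
4 + 1/(22/19) = 4 + 19/22 = 107/22

107/22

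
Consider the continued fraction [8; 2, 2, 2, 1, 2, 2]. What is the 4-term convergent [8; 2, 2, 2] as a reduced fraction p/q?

Compute successive convergents:
a_0 = 8: 8/1
a_1 = 2: 17/2
a_2 = 2: 42/5
a_3 = 2: 101/12

101/12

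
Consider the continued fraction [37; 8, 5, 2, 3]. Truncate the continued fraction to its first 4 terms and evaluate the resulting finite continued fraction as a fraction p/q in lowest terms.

3341/90

Work from the innermost term outward:
Start with 2.
5 + 1/(2/1) = 5 + 1/2 = 11/2
8 + 1/(11/2) = 8 + 2/11 = 90/11
37 + 1/(90/11) = 37 + 11/90 = 3341/90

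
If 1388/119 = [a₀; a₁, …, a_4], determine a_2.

1

⌊1388/119⌋ = 11, remainder 79
⌊119/79⌋ = 1, remainder 40
⌊79/40⌋ = 1, remainder 39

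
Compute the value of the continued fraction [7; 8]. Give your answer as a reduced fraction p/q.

57/8

a_0 = 7: 7/1
a_1 = 8: 57/8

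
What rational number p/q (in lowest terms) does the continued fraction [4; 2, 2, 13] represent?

295/67

Start with 13.
2 + 1/(13/1) = 2 + 1/13 = 27/13
2 + 1/(27/13) = 2 + 13/27 = 67/27
4 + 1/(67/27) = 4 + 27/67 = 295/67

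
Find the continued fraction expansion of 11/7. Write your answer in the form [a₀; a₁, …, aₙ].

[1; 1, 1, 3]

Run the Euclidean algorithm, recording each quotient:
11 ÷ 7 → quotient 1, remainder 4
7 ÷ 4 → quotient 1, remainder 3
4 ÷ 3 → quotient 1, remainder 1
3 ÷ 1 → quotient 3, remainder 0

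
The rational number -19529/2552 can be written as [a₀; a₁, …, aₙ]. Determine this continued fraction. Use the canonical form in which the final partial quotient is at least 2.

Apply division with remainder until the remainder is 0:
⌊-19529/2552⌋ = -8, remainder 887
⌊2552/887⌋ = 2, remainder 778
⌊887/778⌋ = 1, remainder 109
⌊778/109⌋ = 7, remainder 15
⌊109/15⌋ = 7, remainder 4
⌊15/4⌋ = 3, remainder 3
⌊4/3⌋ = 1, remainder 1
⌊3/1⌋ = 3, remainder 0

[-8; 2, 1, 7, 7, 3, 1, 3]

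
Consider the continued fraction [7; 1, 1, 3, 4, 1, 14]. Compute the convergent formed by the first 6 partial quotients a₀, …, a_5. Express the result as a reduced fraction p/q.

Start with 1.
4 + 1/(1/1) = 4 + 1/1 = 5/1
3 + 1/(5/1) = 3 + 1/5 = 16/5
1 + 1/(16/5) = 1 + 5/16 = 21/16
1 + 1/(21/16) = 1 + 16/21 = 37/21
7 + 1/(37/21) = 7 + 21/37 = 280/37

280/37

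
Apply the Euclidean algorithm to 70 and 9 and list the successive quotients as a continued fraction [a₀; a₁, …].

[7; 1, 3, 2]

⌊70/9⌋ = 7, remainder 7
⌊9/7⌋ = 1, remainder 2
⌊7/2⌋ = 3, remainder 1
⌊2/1⌋ = 2, remainder 0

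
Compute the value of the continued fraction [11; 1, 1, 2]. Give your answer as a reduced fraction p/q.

58/5

Collapse the nested fraction from the inside out:
Start with 2.
1 + 1/(2/1) = 1 + 1/2 = 3/2
1 + 1/(3/2) = 1 + 2/3 = 5/3
11 + 1/(5/3) = 11 + 3/5 = 58/5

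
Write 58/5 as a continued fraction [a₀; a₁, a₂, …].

⌊58/5⌋ = 11, remainder 3
⌊5/3⌋ = 1, remainder 2
⌊3/2⌋ = 1, remainder 1
⌊2/1⌋ = 2, remainder 0

[11; 1, 1, 2]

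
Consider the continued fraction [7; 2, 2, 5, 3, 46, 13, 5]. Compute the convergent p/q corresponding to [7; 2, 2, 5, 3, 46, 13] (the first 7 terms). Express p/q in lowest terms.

384163/51865

Start with 13.
46 + 1/(13/1) = 46 + 1/13 = 599/13
3 + 1/(599/13) = 3 + 13/599 = 1810/599
5 + 1/(1810/599) = 5 + 599/1810 = 9649/1810
2 + 1/(9649/1810) = 2 + 1810/9649 = 21108/9649
2 + 1/(21108/9649) = 2 + 9649/21108 = 51865/21108
7 + 1/(51865/21108) = 7 + 21108/51865 = 384163/51865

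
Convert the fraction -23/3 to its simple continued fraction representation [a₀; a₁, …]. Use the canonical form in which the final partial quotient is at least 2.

[-8; 3]

-23 ÷ 3 → quotient -8, remainder 1
3 ÷ 1 → quotient 3, remainder 0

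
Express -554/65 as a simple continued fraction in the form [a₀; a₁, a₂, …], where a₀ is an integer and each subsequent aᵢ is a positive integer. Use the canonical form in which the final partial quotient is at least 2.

⌊-554/65⌋ = -9, remainder 31
⌊65/31⌋ = 2, remainder 3
⌊31/3⌋ = 10, remainder 1
⌊3/1⌋ = 3, remainder 0

[-9; 2, 10, 3]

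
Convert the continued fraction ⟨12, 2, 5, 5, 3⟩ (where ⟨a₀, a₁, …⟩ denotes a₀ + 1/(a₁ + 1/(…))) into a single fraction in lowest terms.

2267/182

Starting at the tail and folding back:
Start with 3.
5 + 1/(3/1) = 5 + 1/3 = 16/3
5 + 1/(16/3) = 5 + 3/16 = 83/16
2 + 1/(83/16) = 2 + 16/83 = 182/83
12 + 1/(182/83) = 12 + 83/182 = 2267/182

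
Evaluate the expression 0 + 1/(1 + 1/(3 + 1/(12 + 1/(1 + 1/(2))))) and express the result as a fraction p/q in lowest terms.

Build up convergents one term at a time:
a_0 = 0: 0/1
a_1 = 1: 1/1
a_2 = 3: 3/4
a_3 = 12: 37/49
a_4 = 1: 40/53
a_5 = 2: 117/155

117/155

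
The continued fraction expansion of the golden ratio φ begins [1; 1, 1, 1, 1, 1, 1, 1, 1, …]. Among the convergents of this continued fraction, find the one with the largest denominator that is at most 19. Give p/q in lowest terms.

21/13

a_0 = 1: 1/1  (≤ bound)
a_1 = 1: 2/1  (≤ bound)
a_2 = 1: 3/2  (≤ bound)
a_3 = 1: 5/3  (≤ bound)
a_4 = 1: 8/5  (≤ bound)
a_5 = 1: 13/8  (≤ bound)
a_6 = 1: 21/13  (≤ bound)
a_7 = 1: 34/21  (> 19, stop)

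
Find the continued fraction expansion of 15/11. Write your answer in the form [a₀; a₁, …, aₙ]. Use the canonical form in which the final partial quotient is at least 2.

⌊15/11⌋ = 1, remainder 4
⌊11/4⌋ = 2, remainder 3
⌊4/3⌋ = 1, remainder 1
⌊3/1⌋ = 3, remainder 0

[1; 2, 1, 3]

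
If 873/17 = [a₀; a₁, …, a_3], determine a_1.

2

Repeatedly divide and take the remainder:
873 = 51·17 + 6, so a_0 = 51
17 = 2·6 + 5, so a_1 = 2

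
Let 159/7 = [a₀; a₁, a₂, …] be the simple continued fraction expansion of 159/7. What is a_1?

1

⌊159/7⌋ = 22, remainder 5
⌊7/5⌋ = 1, remainder 2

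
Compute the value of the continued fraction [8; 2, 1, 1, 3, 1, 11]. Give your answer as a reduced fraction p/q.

Work from the innermost term outward:
Start with 11.
1 + 1/(11/1) = 1 + 1/11 = 12/11
3 + 1/(12/11) = 3 + 11/12 = 47/12
1 + 1/(47/12) = 1 + 12/47 = 59/47
1 + 1/(59/47) = 1 + 47/59 = 106/59
2 + 1/(106/59) = 2 + 59/106 = 271/106
8 + 1/(271/106) = 8 + 106/271 = 2274/271

2274/271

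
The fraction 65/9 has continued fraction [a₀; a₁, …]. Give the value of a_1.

Run the Euclidean algorithm, recording each quotient:
65 ÷ 9 → quotient 7, remainder 2
9 ÷ 2 → quotient 4, remainder 1

4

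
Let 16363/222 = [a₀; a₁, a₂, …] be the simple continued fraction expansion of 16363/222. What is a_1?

1

Apply division with remainder until the remainder is 0:
16363 ÷ 222 → quotient 73, remainder 157
222 ÷ 157 → quotient 1, remainder 65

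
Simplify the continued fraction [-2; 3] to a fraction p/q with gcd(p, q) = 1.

-5/3

Collapse the nested fraction from the inside out:
Start with 3.
-2 + 1/(3/1) = -2 + 1/3 = -5/3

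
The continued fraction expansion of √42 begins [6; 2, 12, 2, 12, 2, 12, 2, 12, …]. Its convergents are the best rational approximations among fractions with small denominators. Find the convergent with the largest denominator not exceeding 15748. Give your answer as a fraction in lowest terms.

8749/1350

a_0 = 6: 6/1  (≤ bound)
a_1 = 2: 13/2  (≤ bound)
a_2 = 12: 162/25  (≤ bound)
a_3 = 2: 337/52  (≤ bound)
a_4 = 12: 4206/649  (≤ bound)
a_5 = 2: 8749/1350  (≤ bound)
a_6 = 12: 109194/16849  (> 15748, stop)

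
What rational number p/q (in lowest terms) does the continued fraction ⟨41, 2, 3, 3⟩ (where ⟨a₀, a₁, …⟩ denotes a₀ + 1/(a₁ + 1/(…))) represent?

953/23

Start with 3.
3 + 1/(3/1) = 3 + 1/3 = 10/3
2 + 1/(10/3) = 2 + 3/10 = 23/10
41 + 1/(23/10) = 41 + 10/23 = 953/23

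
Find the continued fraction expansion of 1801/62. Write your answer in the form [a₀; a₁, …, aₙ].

[29; 20, 1, 2]

Repeatedly divide and take the remainder:
1801 = 29·62 + 3, so a_0 = 29
62 = 20·3 + 2, so a_1 = 20
3 = 1·2 + 1, so a_2 = 1
2 = 2·1 + 0, so a_3 = 2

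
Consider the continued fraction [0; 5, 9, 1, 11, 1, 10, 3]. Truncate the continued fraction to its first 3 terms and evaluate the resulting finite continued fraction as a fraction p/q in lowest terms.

Collapse the nested fraction from the inside out:
Start with 9.
5 + 1/(9/1) = 5 + 1/9 = 46/9
0 + 1/(46/9) = 0 + 9/46 = 9/46

9/46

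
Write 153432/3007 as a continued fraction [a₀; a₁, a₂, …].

153432 = 51·3007 + 75, so a_0 = 51
3007 = 40·75 + 7, so a_1 = 40
75 = 10·7 + 5, so a_2 = 10
7 = 1·5 + 2, so a_3 = 1
5 = 2·2 + 1, so a_4 = 2
2 = 2·1 + 0, so a_5 = 2

[51; 40, 10, 1, 2, 2]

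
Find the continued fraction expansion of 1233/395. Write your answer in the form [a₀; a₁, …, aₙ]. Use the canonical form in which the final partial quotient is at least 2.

1233 ÷ 395 → quotient 3, remainder 48
395 ÷ 48 → quotient 8, remainder 11
48 ÷ 11 → quotient 4, remainder 4
11 ÷ 4 → quotient 2, remainder 3
4 ÷ 3 → quotient 1, remainder 1
3 ÷ 1 → quotient 3, remainder 0

[3; 8, 4, 2, 1, 3]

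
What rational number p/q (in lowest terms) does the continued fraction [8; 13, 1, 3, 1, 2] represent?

1558/193

Compute successive convergents:
a_0 = 8: 8/1
a_1 = 13: 105/13
a_2 = 1: 113/14
a_3 = 3: 444/55
a_4 = 1: 557/69
a_5 = 2: 1558/193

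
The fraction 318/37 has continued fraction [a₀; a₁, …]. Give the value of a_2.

318 = 8·37 + 22, so a_0 = 8
37 = 1·22 + 15, so a_1 = 1
22 = 1·15 + 7, so a_2 = 1

1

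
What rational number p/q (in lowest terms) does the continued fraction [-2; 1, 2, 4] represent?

Start with 4.
2 + 1/(4/1) = 2 + 1/4 = 9/4
1 + 1/(9/4) = 1 + 4/9 = 13/9
-2 + 1/(13/9) = -2 + 9/13 = -17/13

-17/13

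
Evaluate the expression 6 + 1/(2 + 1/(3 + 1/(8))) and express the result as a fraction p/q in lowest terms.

373/58

Work from the innermost term outward:
Start with 8.
3 + 1/(8/1) = 3 + 1/8 = 25/8
2 + 1/(25/8) = 2 + 8/25 = 58/25
6 + 1/(58/25) = 6 + 25/58 = 373/58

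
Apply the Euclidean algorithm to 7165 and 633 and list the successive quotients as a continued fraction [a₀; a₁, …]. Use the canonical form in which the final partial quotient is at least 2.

7165 ÷ 633 → quotient 11, remainder 202
633 ÷ 202 → quotient 3, remainder 27
202 ÷ 27 → quotient 7, remainder 13
27 ÷ 13 → quotient 2, remainder 1
13 ÷ 1 → quotient 13, remainder 0

[11; 3, 7, 2, 13]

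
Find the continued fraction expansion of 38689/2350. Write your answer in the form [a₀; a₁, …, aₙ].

[16; 2, 6, 3, 57]

38689 ÷ 2350 → quotient 16, remainder 1089
2350 ÷ 1089 → quotient 2, remainder 172
1089 ÷ 172 → quotient 6, remainder 57
172 ÷ 57 → quotient 3, remainder 1
57 ÷ 1 → quotient 57, remainder 0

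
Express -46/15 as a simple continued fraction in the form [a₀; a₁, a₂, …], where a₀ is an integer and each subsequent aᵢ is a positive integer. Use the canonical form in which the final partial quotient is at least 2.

[-4; 1, 14]

Repeatedly divide and take the remainder:
-46 = -4·15 + 14, so a_0 = -4
15 = 1·14 + 1, so a_1 = 1
14 = 14·1 + 0, so a_2 = 14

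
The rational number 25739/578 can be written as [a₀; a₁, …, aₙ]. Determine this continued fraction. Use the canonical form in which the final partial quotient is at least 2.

Repeatedly divide and take the remainder:
25739 ÷ 578 → quotient 44, remainder 307
578 ÷ 307 → quotient 1, remainder 271
307 ÷ 271 → quotient 1, remainder 36
271 ÷ 36 → quotient 7, remainder 19
36 ÷ 19 → quotient 1, remainder 17
19 ÷ 17 → quotient 1, remainder 2
17 ÷ 2 → quotient 8, remainder 1
2 ÷ 1 → quotient 2, remainder 0

[44; 1, 1, 7, 1, 1, 8, 2]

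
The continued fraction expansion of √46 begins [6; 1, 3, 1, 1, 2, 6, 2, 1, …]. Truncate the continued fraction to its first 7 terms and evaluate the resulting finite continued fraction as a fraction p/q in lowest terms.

997/147

Start with 6.
2 + 1/(6/1) = 2 + 1/6 = 13/6
1 + 1/(13/6) = 1 + 6/13 = 19/13
1 + 1/(19/13) = 1 + 13/19 = 32/19
3 + 1/(32/19) = 3 + 19/32 = 115/32
1 + 1/(115/32) = 1 + 32/115 = 147/115
6 + 1/(147/115) = 6 + 115/147 = 997/147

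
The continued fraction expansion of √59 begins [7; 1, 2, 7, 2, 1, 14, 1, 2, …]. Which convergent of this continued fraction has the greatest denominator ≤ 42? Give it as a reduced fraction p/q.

169/22

a_0 = 7: 7/1  (≤ bound)
a_1 = 1: 8/1  (≤ bound)
a_2 = 2: 23/3  (≤ bound)
a_3 = 7: 169/22  (≤ bound)
a_4 = 2: 361/47  (> 42, stop)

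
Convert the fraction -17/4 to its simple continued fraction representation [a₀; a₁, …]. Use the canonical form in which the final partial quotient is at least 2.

-17 ÷ 4 → quotient -5, remainder 3
4 ÷ 3 → quotient 1, remainder 1
3 ÷ 1 → quotient 3, remainder 0

[-5; 1, 3]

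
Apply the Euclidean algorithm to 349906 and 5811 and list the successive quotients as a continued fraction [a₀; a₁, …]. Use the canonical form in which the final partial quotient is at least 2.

⌊349906/5811⌋ = 60, remainder 1246
⌊5811/1246⌋ = 4, remainder 827
⌊1246/827⌋ = 1, remainder 419
⌊827/419⌋ = 1, remainder 408
⌊419/408⌋ = 1, remainder 11
⌊408/11⌋ = 37, remainder 1
⌊11/1⌋ = 11, remainder 0

[60; 4, 1, 1, 1, 37, 11]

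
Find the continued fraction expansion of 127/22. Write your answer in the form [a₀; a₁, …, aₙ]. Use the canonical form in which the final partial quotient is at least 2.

Apply division with remainder until the remainder is 0:
127 ÷ 22 → quotient 5, remainder 17
22 ÷ 17 → quotient 1, remainder 5
17 ÷ 5 → quotient 3, remainder 2
5 ÷ 2 → quotient 2, remainder 1
2 ÷ 1 → quotient 2, remainder 0

[5; 1, 3, 2, 2]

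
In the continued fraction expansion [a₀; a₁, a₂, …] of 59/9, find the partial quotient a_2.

Repeatedly divide and take the remainder:
⌊59/9⌋ = 6, remainder 5
⌊9/5⌋ = 1, remainder 4
⌊5/4⌋ = 1, remainder 1

1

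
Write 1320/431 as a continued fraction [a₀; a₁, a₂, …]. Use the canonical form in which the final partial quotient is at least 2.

⌊1320/431⌋ = 3, remainder 27
⌊431/27⌋ = 15, remainder 26
⌊27/26⌋ = 1, remainder 1
⌊26/1⌋ = 26, remainder 0

[3; 15, 1, 26]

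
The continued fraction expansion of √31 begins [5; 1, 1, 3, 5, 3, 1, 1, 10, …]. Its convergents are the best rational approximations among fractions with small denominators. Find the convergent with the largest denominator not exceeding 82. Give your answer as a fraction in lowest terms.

206/37

List convergents until the denominator exceeds the bound:
a_0 = 5: 5/1  (≤ bound)
a_1 = 1: 6/1  (≤ bound)
a_2 = 1: 11/2  (≤ bound)
a_3 = 3: 39/7  (≤ bound)
a_4 = 5: 206/37  (≤ bound)
a_5 = 3: 657/118  (> 82, stop)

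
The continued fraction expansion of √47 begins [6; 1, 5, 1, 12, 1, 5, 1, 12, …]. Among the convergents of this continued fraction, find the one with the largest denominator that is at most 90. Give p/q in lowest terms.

List convergents until the denominator exceeds the bound:
a_0 = 6: 6/1  (≤ bound)
a_1 = 1: 7/1  (≤ bound)
a_2 = 5: 41/6  (≤ bound)
a_3 = 1: 48/7  (≤ bound)
a_4 = 12: 617/90  (≤ bound)
a_5 = 1: 665/97  (> 90, stop)

617/90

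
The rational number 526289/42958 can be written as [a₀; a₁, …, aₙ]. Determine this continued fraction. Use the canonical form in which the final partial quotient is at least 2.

⌊526289/42958⌋ = 12, remainder 10793
⌊42958/10793⌋ = 3, remainder 10579
⌊10793/10579⌋ = 1, remainder 214
⌊10579/214⌋ = 49, remainder 93
⌊214/93⌋ = 2, remainder 28
⌊93/28⌋ = 3, remainder 9
⌊28/9⌋ = 3, remainder 1
⌊9/1⌋ = 9, remainder 0

[12; 3, 1, 49, 2, 3, 3, 9]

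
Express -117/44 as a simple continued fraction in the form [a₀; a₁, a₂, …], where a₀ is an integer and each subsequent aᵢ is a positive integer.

[-3; 2, 1, 14]

Repeatedly divide and take the remainder:
⌊-117/44⌋ = -3, remainder 15
⌊44/15⌋ = 2, remainder 14
⌊15/14⌋ = 1, remainder 1
⌊14/1⌋ = 14, remainder 0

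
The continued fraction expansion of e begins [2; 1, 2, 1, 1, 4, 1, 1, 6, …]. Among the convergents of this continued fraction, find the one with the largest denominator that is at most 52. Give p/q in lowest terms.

List convergents until the denominator exceeds the bound:
a_0 = 2: 2/1  (≤ bound)
a_1 = 1: 3/1  (≤ bound)
a_2 = 2: 8/3  (≤ bound)
a_3 = 1: 11/4  (≤ bound)
a_4 = 1: 19/7  (≤ bound)
a_5 = 4: 87/32  (≤ bound)
a_6 = 1: 106/39  (≤ bound)
a_7 = 1: 193/71  (> 52, stop)

106/39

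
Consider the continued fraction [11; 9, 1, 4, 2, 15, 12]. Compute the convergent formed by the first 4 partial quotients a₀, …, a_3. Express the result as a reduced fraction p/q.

544/49

Compute successive convergents:
a_0 = 11: 11/1
a_1 = 9: 100/9
a_2 = 1: 111/10
a_3 = 4: 544/49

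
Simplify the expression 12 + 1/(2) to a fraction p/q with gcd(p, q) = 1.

25/2

Work from the innermost term outward:
Start with 2.
12 + 1/(2/1) = 12 + 1/2 = 25/2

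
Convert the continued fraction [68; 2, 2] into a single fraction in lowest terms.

Start with 2.
2 + 1/(2/1) = 2 + 1/2 = 5/2
68 + 1/(5/2) = 68 + 2/5 = 342/5

342/5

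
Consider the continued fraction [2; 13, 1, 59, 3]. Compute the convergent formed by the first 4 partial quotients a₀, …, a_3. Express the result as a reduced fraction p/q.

1738/839

Build up convergents one term at a time:
a_0 = 2: 2/1
a_1 = 13: 27/13
a_2 = 1: 29/14
a_3 = 59: 1738/839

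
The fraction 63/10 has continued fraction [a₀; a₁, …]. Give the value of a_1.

3

⌊63/10⌋ = 6, remainder 3
⌊10/3⌋ = 3, remainder 1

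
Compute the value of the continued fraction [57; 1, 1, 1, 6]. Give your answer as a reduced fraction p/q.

Start with 6.
1 + 1/(6/1) = 1 + 1/6 = 7/6
1 + 1/(7/6) = 1 + 6/7 = 13/7
1 + 1/(13/7) = 1 + 7/13 = 20/13
57 + 1/(20/13) = 57 + 13/20 = 1153/20

1153/20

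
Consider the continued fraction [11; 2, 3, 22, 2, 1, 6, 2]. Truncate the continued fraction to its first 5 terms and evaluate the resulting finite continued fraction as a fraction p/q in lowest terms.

Collapse the nested fraction from the inside out:
Start with 2.
22 + 1/(2/1) = 22 + 1/2 = 45/2
3 + 1/(45/2) = 3 + 2/45 = 137/45
2 + 1/(137/45) = 2 + 45/137 = 319/137
11 + 1/(319/137) = 11 + 137/319 = 3646/319

3646/319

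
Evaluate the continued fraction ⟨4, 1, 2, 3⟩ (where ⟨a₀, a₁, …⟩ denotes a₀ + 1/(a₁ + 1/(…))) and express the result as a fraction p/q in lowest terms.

Compute successive convergents:
a_0 = 4: 4/1
a_1 = 1: 5/1
a_2 = 2: 14/3
a_3 = 3: 47/10

47/10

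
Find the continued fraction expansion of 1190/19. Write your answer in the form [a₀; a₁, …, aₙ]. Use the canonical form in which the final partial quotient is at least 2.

Apply division with remainder until the remainder is 0:
1190 ÷ 19 → quotient 62, remainder 12
19 ÷ 12 → quotient 1, remainder 7
12 ÷ 7 → quotient 1, remainder 5
7 ÷ 5 → quotient 1, remainder 2
5 ÷ 2 → quotient 2, remainder 1
2 ÷ 1 → quotient 2, remainder 0

[62; 1, 1, 1, 2, 2]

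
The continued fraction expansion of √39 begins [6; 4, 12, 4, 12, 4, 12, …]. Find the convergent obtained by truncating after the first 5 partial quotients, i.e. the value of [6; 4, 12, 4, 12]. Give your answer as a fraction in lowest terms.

Start with 12.
4 + 1/(12/1) = 4 + 1/12 = 49/12
12 + 1/(49/12) = 12 + 12/49 = 600/49
4 + 1/(600/49) = 4 + 49/600 = 2449/600
6 + 1/(2449/600) = 6 + 600/2449 = 15294/2449

15294/2449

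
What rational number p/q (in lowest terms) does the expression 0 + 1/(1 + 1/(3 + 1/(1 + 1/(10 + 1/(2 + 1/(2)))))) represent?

223/280

Start with 2.
2 + 1/(2/1) = 2 + 1/2 = 5/2
10 + 1/(5/2) = 10 + 2/5 = 52/5
1 + 1/(52/5) = 1 + 5/52 = 57/52
3 + 1/(57/52) = 3 + 52/57 = 223/57
1 + 1/(223/57) = 1 + 57/223 = 280/223
0 + 1/(280/223) = 0 + 223/280 = 223/280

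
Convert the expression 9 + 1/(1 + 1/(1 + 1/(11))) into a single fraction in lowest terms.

219/23

Work from the innermost term outward:
Start with 11.
1 + 1/(11/1) = 1 + 1/11 = 12/11
1 + 1/(12/11) = 1 + 11/12 = 23/12
9 + 1/(23/12) = 9 + 12/23 = 219/23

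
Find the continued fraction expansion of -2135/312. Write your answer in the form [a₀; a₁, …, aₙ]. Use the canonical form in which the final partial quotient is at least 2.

[-7; 6, 2, 1, 2, 1, 1, 2]

-2135 ÷ 312 → quotient -7, remainder 49
312 ÷ 49 → quotient 6, remainder 18
49 ÷ 18 → quotient 2, remainder 13
18 ÷ 13 → quotient 1, remainder 5
13 ÷ 5 → quotient 2, remainder 3
5 ÷ 3 → quotient 1, remainder 2
3 ÷ 2 → quotient 1, remainder 1
2 ÷ 1 → quotient 2, remainder 0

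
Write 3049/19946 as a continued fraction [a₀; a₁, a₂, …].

3049 ÷ 19946 → quotient 0, remainder 3049
19946 ÷ 3049 → quotient 6, remainder 1652
3049 ÷ 1652 → quotient 1, remainder 1397
1652 ÷ 1397 → quotient 1, remainder 255
1397 ÷ 255 → quotient 5, remainder 122
255 ÷ 122 → quotient 2, remainder 11
122 ÷ 11 → quotient 11, remainder 1
11 ÷ 1 → quotient 11, remainder 0

[0; 6, 1, 1, 5, 2, 11, 11]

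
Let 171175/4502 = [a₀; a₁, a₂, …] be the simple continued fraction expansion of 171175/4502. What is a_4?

2

Run the Euclidean algorithm, recording each quotient:
⌊171175/4502⌋ = 38, remainder 99
⌊4502/99⌋ = 45, remainder 47
⌊99/47⌋ = 2, remainder 5
⌊47/5⌋ = 9, remainder 2
⌊5/2⌋ = 2, remainder 1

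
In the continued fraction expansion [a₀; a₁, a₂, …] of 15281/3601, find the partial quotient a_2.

Apply division with remainder until the remainder is 0:
⌊15281/3601⌋ = 4, remainder 877
⌊3601/877⌋ = 4, remainder 93
⌊877/93⌋ = 9, remainder 40

9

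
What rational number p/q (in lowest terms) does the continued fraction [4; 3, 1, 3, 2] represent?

145/34

Use the convergent recurrence hₖ = aₖ·hₖ₋₁ + hₖ₋₂ (and likewise for the denominators kₖ):
a_0 = 4: 4/1
a_1 = 3: 13/3
a_2 = 1: 17/4
a_3 = 3: 64/15
a_4 = 2: 145/34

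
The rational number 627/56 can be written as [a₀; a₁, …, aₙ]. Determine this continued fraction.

[11; 5, 11]

627 = 11·56 + 11, so a_0 = 11
56 = 5·11 + 1, so a_1 = 5
11 = 11·1 + 0, so a_2 = 11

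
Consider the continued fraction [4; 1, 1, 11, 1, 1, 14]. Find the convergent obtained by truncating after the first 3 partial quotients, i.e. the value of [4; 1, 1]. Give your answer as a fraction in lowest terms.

9/2

Use the convergent recurrence hₖ = aₖ·hₖ₋₁ + hₖ₋₂ (and likewise for the denominators kₖ):
a_0 = 4: 4/1
a_1 = 1: 5/1
a_2 = 1: 9/2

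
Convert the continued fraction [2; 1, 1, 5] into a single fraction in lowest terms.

Compute successive convergents:
a_0 = 2: 2/1
a_1 = 1: 3/1
a_2 = 1: 5/2
a_3 = 5: 28/11

28/11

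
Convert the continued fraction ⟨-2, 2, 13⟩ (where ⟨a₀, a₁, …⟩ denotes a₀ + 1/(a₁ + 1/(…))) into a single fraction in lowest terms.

Start with 13.
2 + 1/(13/1) = 2 + 1/13 = 27/13
-2 + 1/(27/13) = -2 + 13/27 = -41/27

-41/27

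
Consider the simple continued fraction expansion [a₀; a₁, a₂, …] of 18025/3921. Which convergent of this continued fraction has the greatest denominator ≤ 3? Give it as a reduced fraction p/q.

List convergents until the denominator exceeds the bound:
a_0 = 4: 4/1  (≤ bound)
a_1 = 1: 5/1  (≤ bound)
a_2 = 1: 9/2  (≤ bound)
a_3 = 2: 23/5  (> 3, stop)

9/2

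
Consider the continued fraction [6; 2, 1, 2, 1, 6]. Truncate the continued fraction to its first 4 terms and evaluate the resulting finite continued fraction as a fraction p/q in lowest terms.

51/8

Start with 2.
1 + 1/(2/1) = 1 + 1/2 = 3/2
2 + 1/(3/2) = 2 + 2/3 = 8/3
6 + 1/(8/3) = 6 + 3/8 = 51/8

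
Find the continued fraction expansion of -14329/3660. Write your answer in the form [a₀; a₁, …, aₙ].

[-4; 11, 1, 3, 3, 7, 1, 2]

Apply division with remainder until the remainder is 0:
-14329 ÷ 3660 → quotient -4, remainder 311
3660 ÷ 311 → quotient 11, remainder 239
311 ÷ 239 → quotient 1, remainder 72
239 ÷ 72 → quotient 3, remainder 23
72 ÷ 23 → quotient 3, remainder 3
23 ÷ 3 → quotient 7, remainder 2
3 ÷ 2 → quotient 1, remainder 1
2 ÷ 1 → quotient 2, remainder 0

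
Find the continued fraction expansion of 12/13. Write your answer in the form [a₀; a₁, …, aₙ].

[0; 1, 12]

Repeatedly divide and take the remainder:
12 ÷ 13 → quotient 0, remainder 12
13 ÷ 12 → quotient 1, remainder 1
12 ÷ 1 → quotient 12, remainder 0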